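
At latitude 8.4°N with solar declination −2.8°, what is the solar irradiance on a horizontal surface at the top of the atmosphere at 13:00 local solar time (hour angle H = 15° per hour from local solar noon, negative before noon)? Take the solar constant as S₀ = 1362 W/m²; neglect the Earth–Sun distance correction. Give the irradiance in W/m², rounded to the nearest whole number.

Hour angle H = 15° × (13 − 12) = 15.00°.
With φ = 8.4°, δ = -2.8°, H = 15.00°: sin φ sin δ = -0.0071, cos φ cos δ cos H = 0.9544, so cos θ_z = 0.9473.
Top-of-atmosphere irradiance = S₀ cos θ_z = 1362 × 0.9473 = 1290.22 W/m².

1290 W/m²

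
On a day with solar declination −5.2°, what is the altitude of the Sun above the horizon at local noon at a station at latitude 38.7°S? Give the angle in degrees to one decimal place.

56.5°

At local solar noon the hour angle is zero, so the elevation is 90° − |φ − δ| = 90° − |-38.7° − (-5.2°)| = 90° − 33.5° = 56.5°.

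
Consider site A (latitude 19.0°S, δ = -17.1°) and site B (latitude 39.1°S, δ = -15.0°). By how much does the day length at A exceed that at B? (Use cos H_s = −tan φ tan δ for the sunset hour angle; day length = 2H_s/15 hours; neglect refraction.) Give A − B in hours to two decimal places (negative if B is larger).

-0.87 h

A: H_s = arccos(−tan -19.0° · tan -17.1°) = 96.08°, so 2H_s/15 = 12.8107 h.
B: H_s = arccos(−tan -39.1° · tan -15.0°) = 102.58°, so 2H_s/15 = 13.6773 h.
A − B = 12.8107 − 13.6773 = -0.8666 h.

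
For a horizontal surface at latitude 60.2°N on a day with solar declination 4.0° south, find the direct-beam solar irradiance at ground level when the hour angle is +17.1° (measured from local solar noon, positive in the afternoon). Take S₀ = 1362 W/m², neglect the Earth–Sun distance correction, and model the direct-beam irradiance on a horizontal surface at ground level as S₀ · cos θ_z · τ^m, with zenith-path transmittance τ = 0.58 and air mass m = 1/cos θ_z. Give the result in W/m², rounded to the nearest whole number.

151 W/m²

cos θ_z = sin φ sin δ + cos φ cos δ cos H = (0.8678)(-0.0698) + (0.4970)(0.9976)(0.9558) = 0.4133.
Air mass m = 1/cos θ_z = 1/0.4133 = 2.420; τ^m = 0.58^2.420 = 0.2676.
Surface direct beam = 1362 × 0.4133 × 0.2676 = 150.64 W/m².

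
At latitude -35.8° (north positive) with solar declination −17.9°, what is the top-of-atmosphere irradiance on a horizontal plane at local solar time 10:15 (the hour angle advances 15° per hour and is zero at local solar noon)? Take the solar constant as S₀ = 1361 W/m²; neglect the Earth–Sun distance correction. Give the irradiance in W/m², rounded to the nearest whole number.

1187 W/m²

Hour angle H = 15° × (10.25 − 12) = -26.25°.
cos θ_z = sin(-35.8°) sin(-17.9°) + cos(-35.8°) cos(-17.9°) cos(-26.25°) = 0.1798 + 0.6922 = 0.8720.
Top-of-atmosphere irradiance = S₀ cos θ_z = 1361 × 0.8720 = 1186.79 W/m².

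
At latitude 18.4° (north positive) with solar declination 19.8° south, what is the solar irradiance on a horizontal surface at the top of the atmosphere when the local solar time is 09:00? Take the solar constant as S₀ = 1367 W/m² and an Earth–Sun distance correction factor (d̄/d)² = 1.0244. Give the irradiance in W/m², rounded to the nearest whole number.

734 W/m²

Hour angle H = 15° × (9 − 12) = -45.00°.
With φ = 18.4°, δ = -19.8°, H = -45.00°: sin φ sin δ = -0.1069, cos φ cos δ cos H = 0.6313, so cos θ_z = 0.5244.
Top-of-atmosphere irradiance = S₀ (d̄/d)² cos θ_z = 1367 × 1.0244 × 0.5244 = 734.35 W/m².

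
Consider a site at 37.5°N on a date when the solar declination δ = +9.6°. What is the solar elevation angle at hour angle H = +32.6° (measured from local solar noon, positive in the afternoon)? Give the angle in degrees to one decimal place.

49.5°

cos θ_z = sin(37.5°) sin(9.6°) + cos(37.5°) cos(9.6°) cos(32.60°) = 0.1015 + 0.6590 = 0.7605.
θ_z = arccos(0.7605) = 40.49°, so the elevation is 90° − 40.49° = 49.51°.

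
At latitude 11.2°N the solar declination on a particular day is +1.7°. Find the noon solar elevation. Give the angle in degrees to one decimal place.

80.5°

At local solar noon the hour angle is zero, so the elevation is 90° − |φ − δ| = 90° − |11.2° − (1.7°)| = 90° − 9.5° = 80.5°.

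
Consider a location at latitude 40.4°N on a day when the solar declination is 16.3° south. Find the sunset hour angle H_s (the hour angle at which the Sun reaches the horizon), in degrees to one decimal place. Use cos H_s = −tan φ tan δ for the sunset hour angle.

The sunset hour angle satisfies cos H_s = −tan φ tan δ = 0.2489, giving H_s = 75.59°.

75.6°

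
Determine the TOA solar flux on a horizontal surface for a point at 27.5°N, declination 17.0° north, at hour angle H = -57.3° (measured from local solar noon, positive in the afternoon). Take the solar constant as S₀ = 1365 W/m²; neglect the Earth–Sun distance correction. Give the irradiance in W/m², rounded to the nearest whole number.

cos θ_z = sin φ sin δ + cos φ cos δ cos H = (0.4617)(0.2924) + (0.8870)(0.9563)(0.5402) = 0.5932.
Top-of-atmosphere irradiance = S₀ cos θ_z = 1365 × 0.5932 = 809.72 W/m².

810 W/m²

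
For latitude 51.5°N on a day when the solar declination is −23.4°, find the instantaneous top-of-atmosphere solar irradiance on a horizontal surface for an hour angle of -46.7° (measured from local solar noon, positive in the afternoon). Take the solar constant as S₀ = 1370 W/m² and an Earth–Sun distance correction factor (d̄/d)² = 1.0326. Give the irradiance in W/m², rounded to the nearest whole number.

115 W/m²

cos θ_z = sin(51.5°) sin(-23.4°) + cos(51.5°) cos(-23.4°) cos(-46.70°) = -0.3108 + 0.3918 = 0.0810.
Top-of-atmosphere irradiance = S₀ (d̄/d)² cos θ_z = 1370 × 1.0326 × 0.0810 = 114.59 W/m².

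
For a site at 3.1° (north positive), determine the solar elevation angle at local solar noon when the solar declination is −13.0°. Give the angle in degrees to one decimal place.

At local solar noon the hour angle is zero, so the elevation is 90° − |φ − δ| = 90° − |3.1° − (-13.0°)| = 90° − 16.1° = 73.9°.

73.9°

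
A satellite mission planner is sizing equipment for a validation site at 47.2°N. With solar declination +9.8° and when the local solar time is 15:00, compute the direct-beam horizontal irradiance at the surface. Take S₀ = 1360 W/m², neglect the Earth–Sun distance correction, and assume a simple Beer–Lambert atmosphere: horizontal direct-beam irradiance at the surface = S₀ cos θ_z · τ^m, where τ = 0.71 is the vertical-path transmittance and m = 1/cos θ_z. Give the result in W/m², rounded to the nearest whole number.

459 W/m²

Hour angle H = 15° × (15 − 12) = 45.00°.
cos θ_z = sin φ sin δ + cos φ cos δ cos H = (0.7337)(0.1702) + (0.6794)(0.9854)(0.7071) = 0.5983.
Air mass m = 1/cos θ_z = 1/0.5983 = 1.671; τ^m = 0.71^1.671 = 0.5642.
Surface direct beam = 1360 × 0.5983 × 0.5642 = 459.08 W/m².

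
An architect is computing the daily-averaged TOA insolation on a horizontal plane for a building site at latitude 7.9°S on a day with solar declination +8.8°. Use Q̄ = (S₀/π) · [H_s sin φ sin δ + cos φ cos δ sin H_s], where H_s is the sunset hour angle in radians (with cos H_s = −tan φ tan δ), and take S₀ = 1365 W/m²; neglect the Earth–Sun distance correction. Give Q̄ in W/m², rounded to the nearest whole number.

The sunset hour angle satisfies cos H_s = −tan φ tan δ = 0.0215, giving H_s = 88.77°. In radians, H_s = 1.5493.
H_s sin φ sin δ = 1.5493 × -0.1374 × 0.1530 = -0.0326.
cos φ cos δ sin H_s = 0.9905 × 0.9882 × 0.9998 = 0.9786.
Q̄ = (1365/π) × (-0.0326 + 0.9786) = 434.49 × 0.9460 = 411.03 W/m².

411 W/m²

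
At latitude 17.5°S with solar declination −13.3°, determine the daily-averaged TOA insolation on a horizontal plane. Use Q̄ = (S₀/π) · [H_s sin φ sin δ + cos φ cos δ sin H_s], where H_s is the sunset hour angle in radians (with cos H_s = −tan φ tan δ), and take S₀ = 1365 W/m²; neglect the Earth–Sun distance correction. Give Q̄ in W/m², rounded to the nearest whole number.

452 W/m²

−tan φ tan δ = −(-0.3153)(-0.2364) = -0.0745; H_s = arccos(-0.0745) = 94.27°. In radians, H_s = 1.6453.
H_s sin φ sin δ = 1.6453 × -0.3007 × -0.2300 = 0.1138.
cos φ cos δ sin H_s = 0.9537 × 0.9732 × 0.9972 = 0.9255.
Q̄ = (1365/π) × (0.1138 + 0.9255) = 434.49 × 1.0393 = 451.57 W/m².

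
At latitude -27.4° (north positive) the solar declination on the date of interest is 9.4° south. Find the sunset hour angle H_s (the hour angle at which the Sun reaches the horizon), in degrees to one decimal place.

94.9°

The sunset hour angle satisfies cos H_s = −tan φ tan δ = -0.0858, giving H_s = 94.92°.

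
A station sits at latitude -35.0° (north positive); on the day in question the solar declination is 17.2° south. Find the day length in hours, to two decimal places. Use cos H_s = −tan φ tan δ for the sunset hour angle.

cos H_s = −tan(-35.0°) · tan(-17.2°) = -0.2168, so H_s = arccos(-0.2168) = 102.52°.
Day length = 2 H_s / 15° h⁻¹ = 205.04° / 15 = 13.669 h.

13.67 hours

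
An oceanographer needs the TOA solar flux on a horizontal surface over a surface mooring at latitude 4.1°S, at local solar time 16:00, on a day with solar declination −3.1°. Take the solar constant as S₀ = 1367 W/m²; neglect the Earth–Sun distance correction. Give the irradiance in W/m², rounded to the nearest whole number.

Hour angle H = 15° × (16 − 12) = 60.00°.
cos θ_z = sin φ sin δ + cos φ cos δ cos H = (-0.0715)(-0.0541) + (0.9974)(0.9985)(0.5000) = 0.5018.
Top-of-atmosphere irradiance = S₀ cos θ_z = 1367 × 0.5018 = 685.96 W/m².

686 W/m²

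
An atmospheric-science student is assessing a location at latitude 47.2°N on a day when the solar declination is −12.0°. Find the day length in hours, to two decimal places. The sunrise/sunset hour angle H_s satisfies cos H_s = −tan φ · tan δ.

The sunset hour angle satisfies cos H_s = −tan φ tan δ = 0.2295, giving H_s = 76.73°.
Day length = 2 H_s / 15° h⁻¹ = 153.46° / 15 = 10.231 h.

10.23 hours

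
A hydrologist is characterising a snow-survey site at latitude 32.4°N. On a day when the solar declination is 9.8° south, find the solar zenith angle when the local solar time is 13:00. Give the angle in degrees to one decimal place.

44.6°

Hour angle H = 15° × (13 − 12) = 15.00°.
cos θ_z = sin(32.4°) sin(-9.8°) + cos(32.4°) cos(-9.8°) cos(15.00°) = -0.0912 + 0.8037 = 0.7125.
θ_z = arccos(0.7125) = 44.56°.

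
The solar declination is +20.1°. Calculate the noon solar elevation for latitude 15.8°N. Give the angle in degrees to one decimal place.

85.7°

At local solar noon the hour angle is zero, so the elevation is 90° − |φ − δ| = 90° − |15.8° − (20.1°)| = 90° − 4.3° = 85.7°.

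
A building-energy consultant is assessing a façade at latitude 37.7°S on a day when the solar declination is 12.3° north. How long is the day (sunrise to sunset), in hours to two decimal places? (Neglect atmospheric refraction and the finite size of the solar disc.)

10.71 hours

cos H_s = −tan(-37.7°) · tan(12.3°) = 0.1685, so H_s = arccos(0.1685) = 80.30°.
Day length = 2 H_s / 15° h⁻¹ = 160.60° / 15 = 10.707 h.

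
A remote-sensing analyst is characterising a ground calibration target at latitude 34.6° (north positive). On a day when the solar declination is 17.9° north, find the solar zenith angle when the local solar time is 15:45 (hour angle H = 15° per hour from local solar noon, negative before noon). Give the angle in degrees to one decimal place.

Hour angle H = 15° × (15.75 − 12) = 56.25°.
cos θ_z = sin(34.6°) sin(17.9°) + cos(34.6°) cos(17.9°) cos(56.25°) = 0.1745 + 0.4352 = 0.6097.
θ_z = arccos(0.6097) = 52.43°.

52.4°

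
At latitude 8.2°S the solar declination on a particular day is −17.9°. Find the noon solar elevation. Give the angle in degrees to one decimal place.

At local solar noon the hour angle is zero, so the elevation is 90° − |φ − δ| = 90° − |-8.2° − (-17.9°)| = 90° − 9.7° = 80.3°.

80.3°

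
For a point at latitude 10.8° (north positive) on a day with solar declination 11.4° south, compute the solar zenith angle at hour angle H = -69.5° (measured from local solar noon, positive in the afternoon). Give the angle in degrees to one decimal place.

cos θ_z = sin φ sin δ + cos φ cos δ cos H = (0.1874)(-0.1977) + (0.9823)(0.9803)(0.3502) = 0.3002.
θ_z = arccos(0.3002) = 72.53°.

72.5°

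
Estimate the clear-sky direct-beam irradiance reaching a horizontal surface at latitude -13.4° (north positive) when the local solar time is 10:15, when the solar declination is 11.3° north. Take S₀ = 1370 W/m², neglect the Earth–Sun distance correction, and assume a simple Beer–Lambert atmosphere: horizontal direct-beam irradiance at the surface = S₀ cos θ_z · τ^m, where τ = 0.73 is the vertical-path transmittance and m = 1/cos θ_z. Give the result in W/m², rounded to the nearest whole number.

753 W/m²

Hour angle H = 15° × (10.25 − 12) = -26.25°.
cos θ_z = sin φ sin δ + cos φ cos δ cos H = (-0.2317)(0.1959) + (0.9728)(0.9806)(0.8969) = 0.8102.
Air mass m = 1/cos θ_z = 1/0.8102 = 1.234; τ^m = 0.73^1.234 = 0.6782.
Surface direct beam = 1370 × 0.8102 × 0.6782 = 752.78 W/m².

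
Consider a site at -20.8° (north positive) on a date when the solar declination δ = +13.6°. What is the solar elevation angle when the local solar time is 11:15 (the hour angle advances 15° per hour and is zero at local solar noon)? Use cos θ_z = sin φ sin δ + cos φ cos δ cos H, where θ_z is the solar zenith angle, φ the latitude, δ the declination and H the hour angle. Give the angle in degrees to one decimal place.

53.9°

Hour angle H = 15° × (11.25 − 12) = -11.25°.
cos θ_z = sin(-20.8°) sin(13.6°) + cos(-20.8°) cos(13.6°) cos(-11.25°) = -0.0835 + 0.8912 = 0.8077.
θ_z = arccos(0.8077) = 36.13°, so the elevation is 90° − 36.13° = 53.87°.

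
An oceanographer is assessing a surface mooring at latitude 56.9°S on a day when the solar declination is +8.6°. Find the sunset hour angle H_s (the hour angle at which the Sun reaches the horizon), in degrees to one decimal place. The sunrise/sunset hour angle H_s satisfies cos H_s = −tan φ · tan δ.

76.6°

The sunset hour angle satisfies cos H_s = −tan φ tan δ = 0.2320, giving H_s = 76.59°.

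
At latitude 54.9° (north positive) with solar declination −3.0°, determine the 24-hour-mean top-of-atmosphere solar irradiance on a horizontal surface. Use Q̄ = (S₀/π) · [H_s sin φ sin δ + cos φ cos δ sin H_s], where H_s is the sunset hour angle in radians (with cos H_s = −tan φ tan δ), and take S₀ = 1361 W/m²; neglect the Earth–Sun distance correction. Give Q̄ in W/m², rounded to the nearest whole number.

cos H_s = −tan(54.9°) · tan(-3.0°) = 0.0746, so H_s = arccos(0.0746) = 85.72°. In radians, H_s = 1.4961.
H_s sin φ sin δ = 1.4961 × 0.8181 × -0.0523 = -0.0640.
cos φ cos δ sin H_s = 0.5750 × 0.9986 × 0.9972 = 0.5726.
Q̄ = (1361/π) × (-0.0640 + 0.5726) = 433.22 × 0.5086 = 220.34 W/m².

220 W/m²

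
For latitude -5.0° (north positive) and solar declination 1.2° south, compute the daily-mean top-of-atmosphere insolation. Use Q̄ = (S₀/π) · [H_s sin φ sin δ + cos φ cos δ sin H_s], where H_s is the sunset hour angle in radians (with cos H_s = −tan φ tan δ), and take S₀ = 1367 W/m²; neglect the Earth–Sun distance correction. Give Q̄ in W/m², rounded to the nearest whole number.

The sunset hour angle satisfies cos H_s = −tan φ tan δ = -0.0018, giving H_s = 90.10°. In radians, H_s = 1.5725.
H_s sin φ sin δ = 1.5725 × -0.0872 × -0.0209 = 0.0029.
cos φ cos δ sin H_s = 0.9962 × 0.9998 × 1.0000 = 0.9960.
Q̄ = (1367/π) × (0.0029 + 0.9960) = 435.13 × 0.9989 = 434.65 W/m².

435 W/m²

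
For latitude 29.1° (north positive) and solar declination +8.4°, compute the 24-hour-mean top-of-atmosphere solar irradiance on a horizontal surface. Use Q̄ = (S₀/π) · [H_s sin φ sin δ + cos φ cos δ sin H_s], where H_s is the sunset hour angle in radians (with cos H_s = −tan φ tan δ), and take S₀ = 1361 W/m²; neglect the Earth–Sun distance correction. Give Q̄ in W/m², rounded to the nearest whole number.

The sunset hour angle satisfies cos H_s = −tan φ tan δ = -0.0822, giving H_s = 94.72°. In radians, H_s = 1.6532.
H_s sin φ sin δ = 1.6532 × 0.4863 × 0.1461 = 0.1175.
cos φ cos δ sin H_s = 0.8738 × 0.9893 × 0.9966 = 0.8615.
Q̄ = (1361/π) × (0.1175 + 0.8615) = 433.22 × 0.9790 = 424.12 W/m².

424 W/m²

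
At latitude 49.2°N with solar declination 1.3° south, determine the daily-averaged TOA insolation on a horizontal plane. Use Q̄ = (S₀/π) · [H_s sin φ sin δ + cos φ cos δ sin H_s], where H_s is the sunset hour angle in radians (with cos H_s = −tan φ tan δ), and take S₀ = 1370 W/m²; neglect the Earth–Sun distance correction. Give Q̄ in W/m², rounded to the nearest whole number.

273 W/m²

The sunset hour angle satisfies cos H_s = −tan φ tan δ = 0.0263, giving H_s = 88.49°. In radians, H_s = 1.5444.
H_s sin φ sin δ = 1.5444 × 0.7570 × -0.0227 = -0.0265.
cos φ cos δ sin H_s = 0.6534 × 0.9997 × 0.9997 = 0.6530.
Q̄ = (1370/π) × (-0.0265 + 0.6530) = 436.08 × 0.6265 = 273.20 W/m².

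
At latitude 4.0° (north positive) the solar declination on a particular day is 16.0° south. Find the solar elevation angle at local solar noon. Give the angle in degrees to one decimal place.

At local solar noon the hour angle is zero, so the elevation is 90° − |φ − δ| = 90° − |4.0° − (-16.0°)| = 90° − 20.0° = 70.0°.

70.0°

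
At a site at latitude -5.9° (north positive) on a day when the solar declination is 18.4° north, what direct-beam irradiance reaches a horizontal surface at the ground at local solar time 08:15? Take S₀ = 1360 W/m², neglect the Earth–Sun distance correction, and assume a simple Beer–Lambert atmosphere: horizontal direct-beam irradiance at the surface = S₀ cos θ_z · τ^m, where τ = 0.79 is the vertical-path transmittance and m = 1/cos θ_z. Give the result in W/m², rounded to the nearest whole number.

Hour angle H = 15° × (8.25 − 12) = -56.25°.
cos θ_z = sin(-5.9°) sin(18.4°) + cos(-5.9°) cos(18.4°) cos(-56.25°) = -0.0324 + 0.5244 = 0.4920.
Air mass m = 1/cos θ_z = 1/0.4920 = 2.033; τ^m = 0.79^2.033 = 0.6193.
Surface direct beam = 1360 × 0.4920 × 0.6193 = 414.39 W/m².

414 W/m²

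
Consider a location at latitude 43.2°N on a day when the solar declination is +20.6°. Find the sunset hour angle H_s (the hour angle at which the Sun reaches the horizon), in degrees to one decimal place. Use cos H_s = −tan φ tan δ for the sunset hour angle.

110.7°

−tan φ tan δ = −(0.9391)(0.3759) = -0.3530; H_s = arccos(-0.3530) = 110.67°.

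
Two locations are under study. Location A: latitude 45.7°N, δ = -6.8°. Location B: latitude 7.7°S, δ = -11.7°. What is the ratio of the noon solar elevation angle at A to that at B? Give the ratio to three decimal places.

A: 90° − |45.7 − (-6.8)| = 37.50°.
B: 90° − |-7.7 − (-11.7)| = 86.00°.
Ratio A/B = 37.5000 / 86.0000 = 0.4360.

0.436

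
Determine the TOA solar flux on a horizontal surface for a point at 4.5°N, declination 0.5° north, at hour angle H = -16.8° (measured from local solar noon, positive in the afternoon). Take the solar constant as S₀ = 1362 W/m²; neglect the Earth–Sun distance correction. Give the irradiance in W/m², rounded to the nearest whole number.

cos θ_z = sin(4.5°) sin(0.5°) + cos(4.5°) cos(0.5°) cos(-16.80°) = 0.0007 + 0.9543 = 0.9550.
Top-of-atmosphere irradiance = S₀ cos θ_z = 1362 × 0.9550 = 1300.71 W/m².

1301 W/m²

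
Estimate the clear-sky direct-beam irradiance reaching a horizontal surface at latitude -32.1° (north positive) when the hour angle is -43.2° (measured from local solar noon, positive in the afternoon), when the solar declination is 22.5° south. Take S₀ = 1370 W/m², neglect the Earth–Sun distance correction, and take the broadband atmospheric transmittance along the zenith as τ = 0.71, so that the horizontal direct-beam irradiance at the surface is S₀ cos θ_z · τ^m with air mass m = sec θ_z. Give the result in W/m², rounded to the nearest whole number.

cos θ_z = sin(-32.1°) sin(-22.5°) + cos(-32.1°) cos(-22.5°) cos(-43.20°) = 0.2034 + 0.5705 = 0.7739.
Air mass m = 1/cos θ_z = 1/0.7739 = 1.292; τ^m = 0.71^1.292 = 0.6424.
Surface direct beam = 1370 × 0.7739 × 0.6424 = 681.10 W/m².

681 W/m²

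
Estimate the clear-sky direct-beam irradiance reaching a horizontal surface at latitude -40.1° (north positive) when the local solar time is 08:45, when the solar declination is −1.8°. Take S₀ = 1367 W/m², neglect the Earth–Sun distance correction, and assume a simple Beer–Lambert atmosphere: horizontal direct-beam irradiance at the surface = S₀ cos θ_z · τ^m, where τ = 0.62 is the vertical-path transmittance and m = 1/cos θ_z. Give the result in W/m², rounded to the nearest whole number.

Hour angle H = 15° × (8.75 − 12) = -48.75°.
cos θ_z = sin(-40.1°) sin(-1.8°) + cos(-40.1°) cos(-1.8°) cos(-48.75°) = 0.0202 + 0.5041 = 0.5243.
Air mass m = 1/cos θ_z = 1/0.5243 = 1.907; τ^m = 0.62^1.907 = 0.4019.
Surface direct beam = 1367 × 0.5243 × 0.4019 = 288.05 W/m².

288 W/m²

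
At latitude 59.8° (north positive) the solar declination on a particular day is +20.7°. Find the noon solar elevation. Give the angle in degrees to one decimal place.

At local solar noon the hour angle is zero, so the elevation is 90° − |φ − δ| = 90° − |59.8° − (20.7°)| = 90° − 39.1° = 50.9°.

50.9°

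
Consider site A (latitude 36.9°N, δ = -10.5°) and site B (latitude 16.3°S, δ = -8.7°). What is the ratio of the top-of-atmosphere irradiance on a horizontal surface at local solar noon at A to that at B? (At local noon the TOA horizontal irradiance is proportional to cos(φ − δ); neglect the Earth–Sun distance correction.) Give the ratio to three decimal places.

0.683

A: cos θ_z = cos(36.9° − (-10.5°)) = 0.6769.
B: cos θ_z = cos(-16.3° − (-8.7°)) = 0.9912.
Ratio A/B = 0.6769 / 0.9912 = 0.6829.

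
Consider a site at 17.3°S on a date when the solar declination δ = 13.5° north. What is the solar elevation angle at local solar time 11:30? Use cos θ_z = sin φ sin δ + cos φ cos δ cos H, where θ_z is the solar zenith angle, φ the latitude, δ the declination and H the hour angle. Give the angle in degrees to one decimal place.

58.3°

Hour angle H = 15° × (11.5 − 12) = -7.50°.
cos θ_z = sin φ sin δ + cos φ cos δ cos H = (-0.2974)(0.2334) + (0.9548)(0.9724)(0.9914) = 0.8510.
θ_z = arccos(0.8510) = 31.68°, so the elevation is 90° − 31.68° = 58.32°.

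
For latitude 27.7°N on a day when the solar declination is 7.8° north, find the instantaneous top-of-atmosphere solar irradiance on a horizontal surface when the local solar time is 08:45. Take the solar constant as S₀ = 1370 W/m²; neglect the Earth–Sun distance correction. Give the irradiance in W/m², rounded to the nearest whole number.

Hour angle H = 15° × (8.75 − 12) = -48.75°.
cos θ_z = sin φ sin δ + cos φ cos δ cos H = (0.4648)(0.1357) + (0.8854)(0.9907)(0.6593) = 0.6414.
Top-of-atmosphere irradiance = S₀ cos θ_z = 1370 × 0.6414 = 878.72 W/m².

879 W/m²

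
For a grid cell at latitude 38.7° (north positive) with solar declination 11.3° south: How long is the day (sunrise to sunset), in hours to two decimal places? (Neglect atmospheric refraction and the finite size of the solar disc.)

10.77 hours

cos H_s = −tan(38.7°) · tan(-11.3°) = 0.1601, so H_s = arccos(0.1601) = 80.79°.
Day length = 2 H_s / 15° h⁻¹ = 161.58° / 15 = 10.772 h.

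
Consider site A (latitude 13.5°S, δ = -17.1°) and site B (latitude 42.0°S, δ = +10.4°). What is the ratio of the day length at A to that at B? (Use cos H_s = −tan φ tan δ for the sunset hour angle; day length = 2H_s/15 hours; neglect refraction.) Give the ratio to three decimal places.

1.171

A: H_s = arccos(−tan -13.5° · tan -17.1°) = 94.24°, so 2H_s/15 = 12.5653 h.
B: H_s = arccos(−tan -42.0° · tan 10.4°) = 80.49°, so 2H_s/15 = 10.7320 h.
Ratio A/B = 12.5653 / 10.7320 = 1.1708.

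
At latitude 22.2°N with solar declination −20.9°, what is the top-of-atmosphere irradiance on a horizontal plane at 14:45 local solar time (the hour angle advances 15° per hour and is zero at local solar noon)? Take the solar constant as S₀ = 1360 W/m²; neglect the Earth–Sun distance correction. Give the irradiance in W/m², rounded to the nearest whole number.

701 W/m²

Hour angle H = 15° × (14.75 − 12) = 41.25°.
cos θ_z = sin φ sin δ + cos φ cos δ cos H = (0.3778)(-0.3567) + (0.9259)(0.9342)(0.7518) = 0.5155.
Top-of-atmosphere irradiance = S₀ cos θ_z = 1360 × 0.5155 = 701.08 W/m².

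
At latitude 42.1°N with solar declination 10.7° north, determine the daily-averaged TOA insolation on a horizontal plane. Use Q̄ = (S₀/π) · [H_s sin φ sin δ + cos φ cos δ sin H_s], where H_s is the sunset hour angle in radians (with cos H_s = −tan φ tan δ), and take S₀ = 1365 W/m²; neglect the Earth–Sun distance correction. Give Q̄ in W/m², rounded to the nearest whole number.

cos H_s = −tan(42.1°) · tan(10.7°) = -0.1707, so H_s = arccos(-0.1707) = 99.83°. In radians, H_s = 1.7424.
H_s sin φ sin δ = 1.7424 × 0.6704 × 0.1857 = 0.2169.
cos φ cos δ sin H_s = 0.7420 × 0.9826 × 0.9853 = 0.7184.
Q̄ = (1365/π) × (0.2169 + 0.7184) = 434.49 × 0.9353 = 406.38 W/m².

406 W/m²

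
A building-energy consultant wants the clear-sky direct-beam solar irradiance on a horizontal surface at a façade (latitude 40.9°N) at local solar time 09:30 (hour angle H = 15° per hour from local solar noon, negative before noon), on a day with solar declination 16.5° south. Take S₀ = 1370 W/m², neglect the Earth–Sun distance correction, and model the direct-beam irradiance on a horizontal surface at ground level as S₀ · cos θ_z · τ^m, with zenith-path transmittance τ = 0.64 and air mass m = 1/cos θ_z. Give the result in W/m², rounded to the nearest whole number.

169 W/m²

Hour angle H = 15° × (9.5 − 12) = -37.50°.
With φ = 40.9°, δ = -16.5°, H = -37.50°: sin φ sin δ = -0.1860, cos φ cos δ cos H = 0.5750, so cos θ_z = 0.3890.
Air mass m = 1/cos θ_z = 1/0.3890 = 2.571; τ^m = 0.64^2.571 = 0.3175.
Surface direct beam = 1370 × 0.3890 × 0.3175 = 169.21 W/m².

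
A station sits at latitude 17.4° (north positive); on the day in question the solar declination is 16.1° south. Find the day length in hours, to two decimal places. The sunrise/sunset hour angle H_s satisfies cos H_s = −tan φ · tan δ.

11.31 hours

cos H_s = −tan(17.4°) · tan(-16.1°) = 0.0905, so H_s = arccos(0.0905) = 84.81°.
Day length = 2 H_s / 15° h⁻¹ = 169.62° / 15 = 11.308 h.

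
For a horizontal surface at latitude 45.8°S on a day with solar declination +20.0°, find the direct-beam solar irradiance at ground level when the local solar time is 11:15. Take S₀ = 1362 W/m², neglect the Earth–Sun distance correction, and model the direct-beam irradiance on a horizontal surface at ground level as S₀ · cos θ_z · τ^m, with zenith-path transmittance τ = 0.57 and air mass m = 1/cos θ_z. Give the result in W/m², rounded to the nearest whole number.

132 W/m²

Hour angle H = 15° × (11.25 − 12) = -11.25°.
cos θ_z = sin φ sin δ + cos φ cos δ cos H = (-0.7169)(0.3420) + (0.6972)(0.9397)(0.9808) = 0.3974.
Air mass m = 1/cos θ_z = 1/0.3974 = 2.516; τ^m = 0.57^2.516 = 0.2431.
Surface direct beam = 1362 × 0.3974 × 0.2431 = 131.58 W/m².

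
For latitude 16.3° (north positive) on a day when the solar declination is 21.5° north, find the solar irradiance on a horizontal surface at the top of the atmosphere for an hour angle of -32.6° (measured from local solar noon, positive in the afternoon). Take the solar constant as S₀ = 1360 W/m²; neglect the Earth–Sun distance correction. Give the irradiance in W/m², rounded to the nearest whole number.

cos θ_z = sin φ sin δ + cos φ cos δ cos H = (0.2807)(0.3665) + (0.9598)(0.9304)(0.8425) = 0.8552.
Top-of-atmosphere irradiance = S₀ cos θ_z = 1360 × 0.8552 = 1163.07 W/m².

1163 W/m²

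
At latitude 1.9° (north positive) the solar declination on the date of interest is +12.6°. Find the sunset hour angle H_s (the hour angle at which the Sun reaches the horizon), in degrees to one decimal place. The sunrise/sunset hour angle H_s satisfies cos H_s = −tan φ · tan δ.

The sunset hour angle satisfies cos H_s = −tan φ tan δ = -0.0074, giving H_s = 90.42°.

90.4°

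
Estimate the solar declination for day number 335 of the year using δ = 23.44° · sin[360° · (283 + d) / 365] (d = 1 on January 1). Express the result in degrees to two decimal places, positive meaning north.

360 × (283 + 335) / 365 = 609.534°; sin(609.534°) = -0.9369.
δ = 23.44 × -0.9369 = -21.961° ≈ -21.96°.

-21.96°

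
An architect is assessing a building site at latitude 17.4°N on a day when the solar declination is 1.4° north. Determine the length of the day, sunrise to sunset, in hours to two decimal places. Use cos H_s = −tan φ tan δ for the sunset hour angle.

12.06 hours

The sunset hour angle satisfies cos H_s = −tan φ tan δ = -0.0077, giving H_s = 90.44°.
Day length = 2 H_s / 15° h⁻¹ = 180.88° / 15 = 12.059 h.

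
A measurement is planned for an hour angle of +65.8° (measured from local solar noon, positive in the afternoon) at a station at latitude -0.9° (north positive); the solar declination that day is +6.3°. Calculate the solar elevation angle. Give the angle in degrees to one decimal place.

23.9°

cos θ_z = sin(-0.9°) sin(6.3°) + cos(-0.9°) cos(6.3°) cos(65.80°) = -0.0017 + 0.4074 = 0.4057.
θ_z = arccos(0.4057) = 66.06°, so the elevation is 90° − 66.06° = 23.94°.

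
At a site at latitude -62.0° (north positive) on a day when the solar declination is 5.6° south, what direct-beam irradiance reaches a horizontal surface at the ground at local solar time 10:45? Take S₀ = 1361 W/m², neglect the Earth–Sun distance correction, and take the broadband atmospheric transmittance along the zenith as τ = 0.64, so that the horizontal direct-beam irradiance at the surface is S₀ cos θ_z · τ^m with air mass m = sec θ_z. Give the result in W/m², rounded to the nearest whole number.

Hour angle H = 15° × (10.75 − 12) = -18.75°.
With φ = -62.0°, δ = -5.6°, H = -18.75°: sin φ sin δ = 0.0862, cos φ cos δ cos H = 0.4424, so cos θ_z = 0.5286.
Air mass m = 1/cos θ_z = 1/0.5286 = 1.892; τ^m = 0.64^1.892 = 0.4298.
Surface direct beam = 1361 × 0.5286 × 0.4298 = 309.21 W/m².

309 W/m²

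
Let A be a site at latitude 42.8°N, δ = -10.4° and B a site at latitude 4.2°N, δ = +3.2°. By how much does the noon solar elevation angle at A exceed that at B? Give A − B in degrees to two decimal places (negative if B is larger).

A: 90° − |42.8 − (-10.4)| = 36.80°.
B: 90° − |4.2 − (3.2)| = 89.00°.
A − B = 36.80 − 89.00 = -52.20°.

-52.20°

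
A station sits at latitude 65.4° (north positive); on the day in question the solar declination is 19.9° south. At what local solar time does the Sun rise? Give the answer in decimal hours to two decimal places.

cos H_s = −tan(65.4°) · tan(-19.9°) = 0.7907, so H_s = arccos(0.7907) = 37.75°.
Sunrise is at 12 − H_s/15 = 12 − 2.517 = 9.483 h local solar time.

9.48 h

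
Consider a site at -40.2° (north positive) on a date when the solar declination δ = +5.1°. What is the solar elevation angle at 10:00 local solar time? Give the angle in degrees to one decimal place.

37.0°

Hour angle H = 15° × (10 − 12) = -30.00°.
With φ = -40.2°, δ = 5.1°, H = -30.00°: sin φ sin δ = -0.0574, cos φ cos δ cos H = 0.6588, so cos θ_z = 0.6014.
θ_z = arccos(0.6014) = 53.03°, so the elevation is 90° − 53.03° = 36.97°.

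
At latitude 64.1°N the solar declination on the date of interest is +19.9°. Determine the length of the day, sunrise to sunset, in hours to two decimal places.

18.43 hours

cos H_s = −tan(64.1°) · tan(19.9°) = -0.7455, so H_s = arccos(-0.7455) = 138.20°.
Day length = 2 H_s / 15° h⁻¹ = 276.40° / 15 = 18.427 h.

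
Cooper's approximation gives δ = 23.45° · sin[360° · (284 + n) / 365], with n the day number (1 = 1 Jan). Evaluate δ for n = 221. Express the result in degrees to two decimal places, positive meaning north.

+15.67°

360 × (284 + 221) / 365 = 498.082°; sin(498.082°) = 0.6681.
δ = 23.45 × 0.6681 = 15.667° ≈ +15.67°.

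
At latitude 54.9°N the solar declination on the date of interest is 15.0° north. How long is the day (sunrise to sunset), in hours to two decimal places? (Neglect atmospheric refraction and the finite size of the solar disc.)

The sunset hour angle satisfies cos H_s = −tan φ tan δ = -0.3813, giving H_s = 112.41°.
Day length = 2 H_s / 15° h⁻¹ = 224.82° / 15 = 14.988 h.

14.99 hours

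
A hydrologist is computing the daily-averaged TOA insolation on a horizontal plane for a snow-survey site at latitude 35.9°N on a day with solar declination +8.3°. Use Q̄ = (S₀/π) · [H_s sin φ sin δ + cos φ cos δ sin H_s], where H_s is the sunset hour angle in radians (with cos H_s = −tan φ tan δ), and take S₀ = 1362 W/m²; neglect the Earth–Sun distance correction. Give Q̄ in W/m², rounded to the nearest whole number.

−tan φ tan δ = −(0.7239)(0.1459) = -0.1056; H_s = arccos(-0.1056) = 96.06°. In radians, H_s = 1.6766.
H_s sin φ sin δ = 1.6766 × 0.5864 × 0.1444 = 0.1420.
cos φ cos δ sin H_s = 0.8100 × 0.9895 × 0.9944 = 0.7970.
Q̄ = (1362/π) × (0.1420 + 0.7970) = 433.54 × 0.9390 = 407.09 W/m².

407 W/m²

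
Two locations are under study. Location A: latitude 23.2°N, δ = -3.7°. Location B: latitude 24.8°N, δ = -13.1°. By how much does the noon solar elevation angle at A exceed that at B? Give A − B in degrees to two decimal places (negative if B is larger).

A: 90° − |23.2 − (-3.7)| = 63.10°.
B: 90° − |24.8 − (-13.1)| = 52.10°.
A − B = 63.10 − 52.10 = 11.00°.

+11.00°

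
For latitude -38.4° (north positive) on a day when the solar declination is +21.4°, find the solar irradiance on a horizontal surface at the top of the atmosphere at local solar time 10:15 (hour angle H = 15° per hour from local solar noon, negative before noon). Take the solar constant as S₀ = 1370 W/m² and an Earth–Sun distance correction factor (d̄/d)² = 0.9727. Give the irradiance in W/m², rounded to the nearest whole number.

Hour angle H = 15° × (10.25 − 12) = -26.25°.
cos θ_z = sin(-38.4°) sin(21.4°) + cos(-38.4°) cos(21.4°) cos(-26.25°) = -0.2266 + 0.6544 = 0.4278.
Top-of-atmosphere irradiance = S₀ (d̄/d)² cos θ_z = 1370 × 0.9727 × 0.4278 = 570.09 W/m².

570 W/m²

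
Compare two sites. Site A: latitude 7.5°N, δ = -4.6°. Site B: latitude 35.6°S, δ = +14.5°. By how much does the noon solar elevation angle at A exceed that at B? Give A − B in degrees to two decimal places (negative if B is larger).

+38.00°

A: 90° − |7.5 − (-4.6)| = 77.90°.
B: 90° − |-35.6 − (14.5)| = 39.90°.
A − B = 77.90 − 39.90 = 38.00°.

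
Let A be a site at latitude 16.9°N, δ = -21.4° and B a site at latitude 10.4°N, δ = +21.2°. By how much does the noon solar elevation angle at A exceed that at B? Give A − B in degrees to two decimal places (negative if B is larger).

-27.50°

A: 90° − |16.9 − (-21.4)| = 51.70°.
B: 90° − |10.4 − (21.2)| = 79.20°.
A − B = 51.70 − 79.20 = -27.50°.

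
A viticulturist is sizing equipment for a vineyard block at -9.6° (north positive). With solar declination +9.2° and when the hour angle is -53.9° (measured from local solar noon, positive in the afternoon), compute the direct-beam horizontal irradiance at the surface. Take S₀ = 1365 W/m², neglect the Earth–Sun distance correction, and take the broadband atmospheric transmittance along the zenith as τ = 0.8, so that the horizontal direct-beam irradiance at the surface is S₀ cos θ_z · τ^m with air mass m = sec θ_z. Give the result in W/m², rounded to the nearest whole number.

496 W/m²

cos θ_z = sin(-9.6°) sin(9.2°) + cos(-9.6°) cos(9.2°) cos(-53.90°) = -0.0267 + 0.5735 = 0.5468.
Air mass m = 1/cos θ_z = 1/0.5468 = 1.829; τ^m = 0.8^1.829 = 0.6649.
Surface direct beam = 1365 × 0.5468 × 0.6649 = 496.27 W/m².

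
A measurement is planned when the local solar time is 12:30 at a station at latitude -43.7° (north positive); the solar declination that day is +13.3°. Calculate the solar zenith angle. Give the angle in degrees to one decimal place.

Hour angle H = 15° × (12.5 − 12) = 7.50°.
cos θ_z = sin(-43.7°) sin(13.3°) + cos(-43.7°) cos(13.3°) cos(7.50°) = -0.1589 + 0.6976 = 0.5387.
θ_z = arccos(0.5387) = 57.40°.

57.4°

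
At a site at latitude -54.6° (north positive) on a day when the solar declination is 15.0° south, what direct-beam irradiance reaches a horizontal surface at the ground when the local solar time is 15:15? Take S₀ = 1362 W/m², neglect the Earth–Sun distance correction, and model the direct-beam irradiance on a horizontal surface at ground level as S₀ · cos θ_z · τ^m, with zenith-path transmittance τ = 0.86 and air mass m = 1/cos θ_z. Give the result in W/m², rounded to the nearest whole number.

609 W/m²

Hour angle H = 15° × (15.25 − 12) = 48.75°.
cos θ_z = sin(-54.6°) sin(-15.0°) + cos(-54.6°) cos(-15.0°) cos(48.75°) = 0.2110 + 0.3689 = 0.5799.
Air mass m = 1/cos θ_z = 1/0.5799 = 1.724; τ^m = 0.86^1.724 = 0.7710.
Surface direct beam = 1362 × 0.5799 × 0.7710 = 608.95 W/m².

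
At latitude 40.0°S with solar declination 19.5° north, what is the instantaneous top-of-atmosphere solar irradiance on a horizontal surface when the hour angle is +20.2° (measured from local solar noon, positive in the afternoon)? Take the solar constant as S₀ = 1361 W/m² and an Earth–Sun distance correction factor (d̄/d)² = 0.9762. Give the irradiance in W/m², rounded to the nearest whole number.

cos θ_z = sin(-40.0°) sin(19.5°) + cos(-40.0°) cos(19.5°) cos(20.20°) = -0.2146 + 0.6777 = 0.4631.
Top-of-atmosphere irradiance = S₀ (d̄/d)² cos θ_z = 1361 × 0.9762 × 0.4631 = 615.28 W/m².

615 W/m²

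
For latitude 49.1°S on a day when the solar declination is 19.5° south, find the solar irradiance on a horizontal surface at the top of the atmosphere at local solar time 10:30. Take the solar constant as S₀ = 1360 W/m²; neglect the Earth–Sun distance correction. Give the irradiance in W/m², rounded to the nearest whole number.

Hour angle H = 15° × (10.5 − 12) = -22.50°.
cos θ_z = sin(-49.1°) sin(-19.5°) + cos(-49.1°) cos(-19.5°) cos(-22.50°) = 0.2523 + 0.5702 = 0.8225.
Top-of-atmosphere irradiance = S₀ cos θ_z = 1360 × 0.8225 = 1118.60 W/m².

1119 W/m²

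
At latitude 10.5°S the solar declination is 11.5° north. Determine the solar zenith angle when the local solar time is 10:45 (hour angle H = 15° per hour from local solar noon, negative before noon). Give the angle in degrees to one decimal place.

Hour angle H = 15° × (10.75 − 12) = -18.75°.
With φ = -10.5°, δ = 11.5°, H = -18.75°: sin φ sin δ = -0.0363, cos φ cos δ cos H = 0.9124, so cos θ_z = 0.8761.
θ_z = arccos(0.8761) = 28.82°.

28.8°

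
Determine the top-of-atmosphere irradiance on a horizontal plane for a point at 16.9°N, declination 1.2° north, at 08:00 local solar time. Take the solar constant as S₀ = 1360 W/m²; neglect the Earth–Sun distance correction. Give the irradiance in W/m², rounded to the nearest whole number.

Hour angle H = 15° × (8 − 12) = -60.00°.
With φ = 16.9°, δ = 1.2°, H = -60.00°: sin φ sin δ = 0.0061, cos φ cos δ cos H = 0.4783, so cos θ_z = 0.4844.
Top-of-atmosphere irradiance = S₀ cos θ_z = 1360 × 0.4844 = 658.78 W/m².

659 W/m²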